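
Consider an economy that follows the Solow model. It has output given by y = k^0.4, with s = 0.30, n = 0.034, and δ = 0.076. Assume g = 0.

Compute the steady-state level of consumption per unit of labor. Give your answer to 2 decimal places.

At the steady state, Δk = 0, so s·k^α = (n + δ)·k.
Rearranging, k^(1−α) = s / (n + δ).
k^0.6 = 0.30 / (0.034 + 0.076) = 0.30 / 0.110 = 2.7273
k* = 2.7273^(1/0.6) ≈ 5.3238
y* = (k*)^α = 5.3238^0.4 ≈ 1.9520
c* = (1 − s)·y* = (1 − 0.30) × 1.9520 ≈ 1.3664

c* ≈ 1.37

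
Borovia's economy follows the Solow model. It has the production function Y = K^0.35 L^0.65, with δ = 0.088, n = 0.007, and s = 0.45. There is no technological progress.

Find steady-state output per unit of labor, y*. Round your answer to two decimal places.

At the steady state, Δk = 0, so s·k^α = (n + δ)·k.
Dividing both sides by k: k^(1−α) = s / (n + δ).
k^0.65 = 0.45 / (0.007 + 0.088) = 0.45 / 0.095 = 4.7368
k* = 4.7368^(1/0.65) ≈ 10.9448
y* = (k*)^α = 10.9448^0.35 ≈ 2.3106

y* = 2.31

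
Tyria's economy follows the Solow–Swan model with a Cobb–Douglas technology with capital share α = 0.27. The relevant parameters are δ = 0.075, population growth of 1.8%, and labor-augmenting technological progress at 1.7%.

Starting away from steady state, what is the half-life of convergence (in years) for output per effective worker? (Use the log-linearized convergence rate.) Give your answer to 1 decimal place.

Near the steady state the convergence rate is λ = (1 − α)(n + g + δ).
λ = (1 − 0.27) × 0.110 = 0.73 × 0.110 = 0.0803
Half-life = ln 2 / λ = 0.6931 / 0.0803 ≈ 8.63 years

t_½ ≈ 8.6 years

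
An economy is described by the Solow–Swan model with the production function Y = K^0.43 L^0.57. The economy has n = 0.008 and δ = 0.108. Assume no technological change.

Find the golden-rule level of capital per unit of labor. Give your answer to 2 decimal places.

The golden rule sets f'(k) = n + δ, i.e. α·k^(α−1) = n + δ.
So k^(1−α) = α / (n + δ) = 0.43 / 0.116 = 3.7069.
k_gold = 3.7069^(1/0.57) ≈ 9.9601

k_gold ≈ 9.96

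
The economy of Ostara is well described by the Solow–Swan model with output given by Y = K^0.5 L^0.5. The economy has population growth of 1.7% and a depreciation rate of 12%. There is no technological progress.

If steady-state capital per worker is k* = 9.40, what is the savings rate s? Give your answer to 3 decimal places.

s ≈ 0.420

At the steady state, Δk = 0, so s·k^α = (n + δ)·k.
So s / (n + δ) = (k*)^(1−α) = 9.40^0.5 = 3.0659.
Therefore s = 3.0659 × (n + δ) = 3.0659 × 0.137 = 0.4200.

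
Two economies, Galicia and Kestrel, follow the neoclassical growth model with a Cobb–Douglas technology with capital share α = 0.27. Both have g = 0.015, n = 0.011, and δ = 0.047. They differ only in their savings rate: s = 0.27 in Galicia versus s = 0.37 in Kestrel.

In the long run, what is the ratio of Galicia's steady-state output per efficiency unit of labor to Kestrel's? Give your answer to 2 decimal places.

Steady-state y* = [s/(n + g + δ)]^(α/(1−α)), so the ratio is [ (s_G/(n + g + δ)_G) / (s_K/(n + g + δ)_K) ]^0.3699.
s_G/(n + g + δ)_G = 0.27/0.073 = 3.6986; s_K/(n + g + δ)_K = 0.37/0.073 = 5.0685.
Ratio = (3.6986/5.0685)^0.3699 = 0.7297^0.3699 ≈ 0.8900

ratio ≈ 0.89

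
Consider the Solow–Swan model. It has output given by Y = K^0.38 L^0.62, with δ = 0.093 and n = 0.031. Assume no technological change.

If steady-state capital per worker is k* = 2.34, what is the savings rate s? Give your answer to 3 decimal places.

s ≈ 0.210

In steady state, investment equals break-even investment: s·k^α = (n + δ)·k.
So s / (n + δ) = (k*)^(1−α) = 2.34^0.62 = 1.6940.
Therefore s = 1.6940 × (n + δ) = 1.6940 × 0.124 = 0.2101.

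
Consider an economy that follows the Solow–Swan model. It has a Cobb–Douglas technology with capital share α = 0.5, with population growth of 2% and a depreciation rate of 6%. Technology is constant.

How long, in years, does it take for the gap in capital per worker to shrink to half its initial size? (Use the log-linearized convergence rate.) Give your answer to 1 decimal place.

t_½ ≈ 17.3 years

Near the steady state the convergence rate is λ = (1 − α)(n + δ).
λ = (1 − 0.5) × 0.080 = 0.5 × 0.080 = 0.0400
Half-life = ln 2 / λ = 0.6931 / 0.0400 ≈ 17.33 years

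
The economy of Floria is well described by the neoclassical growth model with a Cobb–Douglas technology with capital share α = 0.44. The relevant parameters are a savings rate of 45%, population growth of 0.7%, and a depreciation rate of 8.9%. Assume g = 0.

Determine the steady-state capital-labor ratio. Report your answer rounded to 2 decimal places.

k* ≈ 15.78

In steady state, investment equals break-even investment: s·k^α = (n + δ)·k.
Dividing both sides by k: k^(1−α) = s / (n + δ).
k^0.56 = 0.45 / (0.007 + 0.089) = 0.45 / 0.096 = 4.6875
k* = 4.6875^(1/0.56) ≈ 15.7801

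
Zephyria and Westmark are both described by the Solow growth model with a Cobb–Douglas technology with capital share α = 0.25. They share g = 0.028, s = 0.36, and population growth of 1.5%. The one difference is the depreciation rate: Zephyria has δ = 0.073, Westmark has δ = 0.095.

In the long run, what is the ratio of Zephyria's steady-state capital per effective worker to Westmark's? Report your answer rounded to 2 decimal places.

Steady-state k* = [s/(n + g + δ)]^(1/(1−α)), so the ratio is [ (s_Z/(n + g + δ)_Z) / (s_W/(n + g + δ)_W) ]^1.3333.
s_Z/(n + g + δ)_Z = 0.36/0.116 = 3.1034; s_W/(n + g + δ)_W = 0.36/0.138 = 2.6087.
Ratio = (3.1034/2.6087)^1.3333 = 1.1896^1.3333 ≈ 1.2605

ratio ≈ 1.26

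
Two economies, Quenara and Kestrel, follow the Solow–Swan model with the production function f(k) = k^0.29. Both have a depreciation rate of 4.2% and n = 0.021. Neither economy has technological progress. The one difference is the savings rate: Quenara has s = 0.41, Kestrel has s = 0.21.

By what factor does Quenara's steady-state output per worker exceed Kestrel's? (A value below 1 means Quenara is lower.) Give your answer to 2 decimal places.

Steady-state y* = [s/(n + δ)]^(α/(1−α)), so the ratio is [ (s_Q/(n + δ)_Q) / (s_K/(n + δ)_K) ]^0.4085.
s_Q/(n + δ)_Q = 0.41/0.063 = 6.5079; s_K/(n + δ)_K = 0.21/0.063 = 3.3333.
Ratio = (6.5079/3.3333)^0.4085 = 1.9524^0.4085 ≈ 1.3143

y*_Q / y*_K ≈ 1.31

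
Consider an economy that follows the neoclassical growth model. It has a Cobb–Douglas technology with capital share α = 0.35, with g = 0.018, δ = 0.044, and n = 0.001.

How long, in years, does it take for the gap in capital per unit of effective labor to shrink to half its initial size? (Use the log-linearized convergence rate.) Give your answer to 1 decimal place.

Near the steady state the convergence rate is λ = (1 − α)(n + g + δ).
λ = (1 − 0.35) × 0.063 = 0.65 × 0.063 = 0.04095
Half-life = ln 2 / λ = 0.6931 / 0.04095 ≈ 16.93 years

about 16.9 years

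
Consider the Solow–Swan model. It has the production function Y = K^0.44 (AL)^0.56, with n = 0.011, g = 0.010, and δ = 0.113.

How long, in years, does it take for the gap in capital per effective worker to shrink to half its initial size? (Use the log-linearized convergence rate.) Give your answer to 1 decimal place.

Near the steady state the convergence rate is λ = (1 − α)(n + g + δ).
λ = (1 − 0.44) × 0.134 = 0.56 × 0.134 = 0.07504
Half-life = ln 2 / λ = 0.6931 / 0.07504 ≈ 9.24 years

about 9.2 years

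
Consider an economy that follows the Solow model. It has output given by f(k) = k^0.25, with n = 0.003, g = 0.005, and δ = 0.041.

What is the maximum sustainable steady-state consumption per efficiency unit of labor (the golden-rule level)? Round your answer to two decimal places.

At the golden rule, f'(k) = n + g + δ, so α·k^(α−1) = n + g + δ and k_gold = (α/(n + g + δ))^(1/(1−α)).
k_gold = (0.25/0.049)^(1/0.75) = 5.1020^1.3333 ≈ 8.7827
c_gold = f(k_gold) − (n + g + δ)·k_gold = 1.7215 − 0.049×8.7827 ≈ 1.2911

c_gold ≈ 1.29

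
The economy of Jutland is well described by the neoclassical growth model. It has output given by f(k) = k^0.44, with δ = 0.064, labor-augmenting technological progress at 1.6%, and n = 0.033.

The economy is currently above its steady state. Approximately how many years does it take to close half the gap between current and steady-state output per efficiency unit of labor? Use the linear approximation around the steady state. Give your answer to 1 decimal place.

t_½ ≈ 11.0 years

Near the steady state the convergence rate is λ = (1 − α)(n + g + δ).
λ = (1 − 0.44) × 0.113 = 0.56 × 0.113 = 0.06328
Half-life = ln 2 / λ = 0.6931 / 0.06328 ≈ 10.95 years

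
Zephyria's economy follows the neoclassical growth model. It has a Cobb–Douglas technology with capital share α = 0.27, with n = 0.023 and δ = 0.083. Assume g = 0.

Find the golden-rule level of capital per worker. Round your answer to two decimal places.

The golden rule sets f'(k) = n + δ, i.e. α·k^(α−1) = n + δ.
So k^(1−α) = α / (n + δ) = 0.27 / 0.106 = 2.5472.
k_gold = 2.5472^(1/0.73) ≈ 3.5996

k_gold ≈ 3.60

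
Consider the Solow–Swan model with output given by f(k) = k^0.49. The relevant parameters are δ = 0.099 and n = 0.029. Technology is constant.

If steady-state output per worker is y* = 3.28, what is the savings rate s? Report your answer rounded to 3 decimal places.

s ≈ 0.441

In steady state, investment equals break-even investment: s·k^α = (n + δ)·k.
Since y* = [s/(n + δ)]^(α/(1−α)), we have s/(n + δ) = (y*)^((1−α)/α) = 3.28^1.0408 = 3.4429.
Therefore s = 3.4429 × (n + δ) = 3.4429 × 0.128 = 0.4407.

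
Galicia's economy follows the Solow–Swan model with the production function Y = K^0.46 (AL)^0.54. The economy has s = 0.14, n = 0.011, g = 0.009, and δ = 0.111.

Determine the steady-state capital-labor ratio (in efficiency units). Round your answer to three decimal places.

In steady state, investment equals break-even investment: s·k^α = (n + g + δ)·k.
Rearranging, k^(1−α) = s / (n + g + δ).
k^0.54 = 0.14 / (0.011 + 0.009 + 0.111) = 0.14 / 0.131 = 1.0687
k* = 1.0687^(1/0.54) ≈ 1.1309

k* = 1.131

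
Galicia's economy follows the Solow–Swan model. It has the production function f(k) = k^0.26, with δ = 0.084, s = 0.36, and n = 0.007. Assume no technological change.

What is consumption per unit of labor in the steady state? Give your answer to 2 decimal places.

c* = 1.04

At the steady state, Δk = 0, so s·k^α = (n + δ)·k.
Rearranging, k^(1−α) = s / (n + δ).
k^0.74 = 0.36 / (0.007 + 0.084) = 0.36 / 0.091 = 3.9560
k* = 3.9560^(1/0.74) ≈ 6.4136
y* = (k*)^α = 6.4136^0.26 ≈ 1.6212
c* = (1 − s)·y* = (1 − 0.36) × 1.6212 ≈ 1.0376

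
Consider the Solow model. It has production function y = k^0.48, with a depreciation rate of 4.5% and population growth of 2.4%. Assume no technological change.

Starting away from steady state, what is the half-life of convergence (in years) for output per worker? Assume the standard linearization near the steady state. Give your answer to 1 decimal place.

Near the steady state the convergence rate is λ = (1 − α)(n + δ).
λ = (1 − 0.48) × 0.069 = 0.52 × 0.069 = 0.03588
Half-life = ln 2 / λ = 0.6931 / 0.03588 ≈ 19.32 years

t_½ ≈ 19.3 years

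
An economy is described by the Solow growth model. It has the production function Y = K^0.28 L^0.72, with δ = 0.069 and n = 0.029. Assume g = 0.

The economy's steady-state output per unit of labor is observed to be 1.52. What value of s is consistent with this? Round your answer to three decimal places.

Steady state requires s·f(k) = (n + δ)·k, i.e. s·k^α = (n + δ)·k.
Since y* = [s/(n + δ)]^(α/(1−α)), we have s/(n + δ) = (y*)^((1−α)/α) = 1.52^2.5714 = 2.9349.
Therefore s = 2.9349 × (n + δ) = 2.9349 × 0.098 = 0.2876.

s ≈ 0.288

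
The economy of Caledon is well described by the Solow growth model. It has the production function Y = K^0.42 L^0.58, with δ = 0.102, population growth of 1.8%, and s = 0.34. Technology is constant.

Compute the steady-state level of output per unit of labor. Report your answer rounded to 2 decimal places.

In steady state, investment equals break-even investment: s·k^α = (n + δ)·k.
Rearranging, k^(1−α) = s / (n + δ).
k^0.58 = 0.34 / (0.018 + 0.102) = 0.34 / 0.120 = 2.8333
k* = 2.8333^(1/0.58) ≈ 6.0230
y* = (k*)^α = 6.0230^0.42 ≈ 2.1258

y* ≈ 2.13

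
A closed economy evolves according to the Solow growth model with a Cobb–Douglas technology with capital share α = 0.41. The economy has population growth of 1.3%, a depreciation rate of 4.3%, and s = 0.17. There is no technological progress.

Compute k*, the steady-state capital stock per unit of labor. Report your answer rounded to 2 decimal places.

k* = 6.57

In steady state, investment equals break-even investment: s·k^α = (n + δ)·k.
Rearranging, k^(1−α) = s / (n + δ).
k^0.59 = 0.17 / (0.013 + 0.043) = 0.17 / 0.056 = 3.0357
k* = 3.0357^(1/0.59) ≈ 6.5673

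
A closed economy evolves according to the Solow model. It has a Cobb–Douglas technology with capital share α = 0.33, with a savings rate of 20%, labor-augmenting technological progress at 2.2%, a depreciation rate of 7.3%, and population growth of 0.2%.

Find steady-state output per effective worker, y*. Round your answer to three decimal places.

y* ≈ 1.428

In steady state, investment equals break-even investment: s·k^α = (n + g + δ)·k.
Dividing both sides by k: k^(1−α) = s / (n + g + δ).
k^0.67 = 0.20 / (0.002 + 0.022 + 0.073) = 0.20 / 0.097 = 2.0619
k* = 2.0619^(1/0.67) ≈ 2.9448
y* = (k*)^α = 2.9448^0.33 ≈ 1.4282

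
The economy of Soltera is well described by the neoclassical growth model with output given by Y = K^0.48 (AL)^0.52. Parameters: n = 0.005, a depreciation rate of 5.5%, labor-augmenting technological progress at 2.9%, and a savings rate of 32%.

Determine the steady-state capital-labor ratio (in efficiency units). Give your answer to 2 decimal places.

k* = 11.72

In steady state, investment equals break-even investment: s·k^α = (n + g + δ)·k.
Rearranging, k^(1−α) = s / (n + g + δ).
k^0.52 = 0.32 / (0.005 + 0.029 + 0.055) = 0.32 / 0.089 = 3.5955
k* = 3.5955^(1/0.52) ≈ 11.7157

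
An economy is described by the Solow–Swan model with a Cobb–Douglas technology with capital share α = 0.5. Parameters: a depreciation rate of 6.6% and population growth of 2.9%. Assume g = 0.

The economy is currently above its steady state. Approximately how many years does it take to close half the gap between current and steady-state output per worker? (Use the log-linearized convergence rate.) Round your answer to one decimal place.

t_½ ≈ 14.6 years

Near the steady state the convergence rate is λ = (1 − α)(n + δ).
λ = (1 − 0.5) × 0.095 = 0.5 × 0.095 = 0.0475
Half-life = ln 2 / λ = 0.6931 / 0.0475 ≈ 14.59 years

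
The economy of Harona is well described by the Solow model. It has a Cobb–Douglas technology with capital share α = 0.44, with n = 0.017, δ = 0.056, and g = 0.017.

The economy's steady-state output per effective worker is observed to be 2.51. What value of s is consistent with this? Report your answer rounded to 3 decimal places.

At the steady state, Δk = 0, so s·k^α = (n + g + δ)·k.
Since y* = [s/(n + g + δ)]^(α/(1−α)), we have s/(n + g + δ) = (y*)^((1−α)/α) = 2.51^1.2727 = 3.2260.
Therefore s = 3.2260 × (n + g + δ) = 3.2260 × 0.090 = 0.2903.

s ≈ 0.290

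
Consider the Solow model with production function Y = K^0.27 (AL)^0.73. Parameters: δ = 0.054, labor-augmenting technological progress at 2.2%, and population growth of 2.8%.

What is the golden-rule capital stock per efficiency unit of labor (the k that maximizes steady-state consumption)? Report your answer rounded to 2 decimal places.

k_gold ≈ 3.69

The golden rule sets f'(k) = n + g + δ, i.e. α·k^(α−1) = n + g + δ.
So k^(1−α) = α / (n + g + δ) = 0.27 / 0.104 = 2.5962.
k_gold = 2.5962^(1/0.73) ≈ 3.6948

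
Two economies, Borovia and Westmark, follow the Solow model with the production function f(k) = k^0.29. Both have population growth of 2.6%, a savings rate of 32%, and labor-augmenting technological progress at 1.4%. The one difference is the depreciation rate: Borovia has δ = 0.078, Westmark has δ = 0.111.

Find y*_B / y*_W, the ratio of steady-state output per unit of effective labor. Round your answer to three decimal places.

y*_B / y*_W ≈ 1.106

Steady-state y* = [s/(n + g + δ)]^(α/(1−α)), so the ratio is [ (s_B/(n + g + δ)_B) / (s_W/(n + g + δ)_W) ]^0.4085.
s_B/(n + g + δ)_B = 0.32/0.118 = 2.7119; s_W/(n + g + δ)_W = 0.32/0.151 = 2.1192.
Ratio = (2.7119/2.1192)^0.4085 = 1.2797^0.4085 ≈ 1.1060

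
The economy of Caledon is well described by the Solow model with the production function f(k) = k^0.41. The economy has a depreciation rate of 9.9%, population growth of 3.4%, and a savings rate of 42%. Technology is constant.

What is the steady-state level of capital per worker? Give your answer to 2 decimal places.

Steady state requires s·f(k) = (n + δ)·k, i.e. s·k^α = (n + δ)·k.
Dividing both sides by k: k^(1−α) = s / (n + δ).
k^0.59 = 0.42 / (0.034 + 0.099) = 0.42 / 0.133 = 3.1579
k* = 3.1579^(1/0.59) ≈ 7.0216

k* ≈ 7.02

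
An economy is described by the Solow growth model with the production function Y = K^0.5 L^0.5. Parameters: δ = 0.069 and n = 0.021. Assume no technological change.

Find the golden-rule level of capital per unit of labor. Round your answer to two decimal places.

k_gold ≈ 30.86

The golden rule sets f'(k) = n + δ, i.e. α·k^(α−1) = n + δ.
So k^(1−α) = α / (n + δ) = 0.5 / 0.090 = 5.5556.
k_gold = 5.5556^(1/0.5) ≈ 30.8647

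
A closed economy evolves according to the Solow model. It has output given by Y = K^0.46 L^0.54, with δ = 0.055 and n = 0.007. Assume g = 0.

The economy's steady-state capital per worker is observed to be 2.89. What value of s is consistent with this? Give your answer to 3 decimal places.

s ≈ 0.110

In steady state, investment equals break-even investment: s·k^α = (n + δ)·k.
So s / (n + δ) = (k*)^(1−α) = 2.89^0.54 = 1.7737.
Therefore s = 1.7737 × (n + δ) = 1.7737 × 0.062 = 0.1100.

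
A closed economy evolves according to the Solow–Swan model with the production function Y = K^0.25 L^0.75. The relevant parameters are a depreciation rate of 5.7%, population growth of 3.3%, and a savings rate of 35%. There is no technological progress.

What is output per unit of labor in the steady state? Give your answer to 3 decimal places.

At the steady state, Δk = 0, so s·k^α = (n + δ)·k.
Rearranging, k^(1−α) = s / (n + δ).
k^0.75 = 0.35 / (0.033 + 0.057) = 0.35 / 0.090 = 3.8889
k* = 3.8889^(1/0.75) ≈ 6.1156
y* = (k*)^α = 6.1156^0.25 ≈ 1.5726

y* = 1.573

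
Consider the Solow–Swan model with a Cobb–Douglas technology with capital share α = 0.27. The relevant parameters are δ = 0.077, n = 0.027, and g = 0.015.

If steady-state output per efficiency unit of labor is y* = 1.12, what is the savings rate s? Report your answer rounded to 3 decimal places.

s ≈ 0.162

Steady state requires s·f(k) = (n + g + δ)·k, i.e. s·k^α = (n + g + δ)·k.
Since y* = [s/(n + g + δ)]^(α/(1−α)), we have s/(n + g + δ) = (y*)^((1−α)/α) = 1.12^2.7037 = 1.3585.
Therefore s = 1.3585 × (n + g + δ) = 1.3585 × 0.119 = 0.1617.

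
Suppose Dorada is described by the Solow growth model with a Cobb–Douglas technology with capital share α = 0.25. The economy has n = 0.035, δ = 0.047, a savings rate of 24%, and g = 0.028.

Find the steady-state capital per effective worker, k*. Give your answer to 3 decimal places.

k* ≈ 2.830

In steady state, investment equals break-even investment: s·k^α = (n + g + δ)·k.
Dividing both sides by k: k^(1−α) = s / (n + g + δ).
k^0.75 = 0.24 / (0.035 + 0.028 + 0.047) = 0.24 / 0.110 = 2.1818
k* = 2.1818^(1/0.75) ≈ 2.8298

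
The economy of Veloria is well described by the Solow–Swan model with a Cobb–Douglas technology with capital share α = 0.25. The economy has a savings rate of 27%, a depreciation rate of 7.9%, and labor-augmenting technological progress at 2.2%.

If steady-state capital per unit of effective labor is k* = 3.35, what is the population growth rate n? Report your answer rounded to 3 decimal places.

n ≈ 0.008

In steady state, investment equals break-even investment: s·k^α = (n + g + δ)·k.
So s / (n + g + δ) = (k*)^(1−α) = 3.35^0.75 = 2.4762.
Therefore n + g + δ = s / 2.4762 = 0.27 / 2.4762 = 0.1090, so n = 0.1090 − 0.101 = 0.0080.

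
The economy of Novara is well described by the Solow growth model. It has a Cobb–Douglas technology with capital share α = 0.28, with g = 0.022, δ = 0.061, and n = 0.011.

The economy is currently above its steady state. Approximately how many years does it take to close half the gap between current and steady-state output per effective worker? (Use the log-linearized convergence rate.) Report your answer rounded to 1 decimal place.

Near the steady state the convergence rate is λ = (1 − α)(n + g + δ).
λ = (1 − 0.28) × 0.094 = 0.72 × 0.094 = 0.06768
Half-life = ln 2 / λ = 0.6931 / 0.06768 ≈ 10.24 years

t_½ ≈ 10.2 years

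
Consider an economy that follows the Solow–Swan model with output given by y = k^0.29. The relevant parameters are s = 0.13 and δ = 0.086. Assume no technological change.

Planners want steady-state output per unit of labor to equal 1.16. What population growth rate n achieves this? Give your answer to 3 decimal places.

In steady state, investment equals break-even investment: s·k^α = (n + δ)·k.
Since y* = [s/(n + δ)]^(α/(1−α)), we have s/(n + δ) = (y*)^((1−α)/α) = 1.16^2.4483 = 1.4382.
Therefore n + δ = s / 1.4382 = 0.13 / 1.4382 = 0.0904, so n = 0.0904 − 0.086 = 0.0044.

n ≈ 0.004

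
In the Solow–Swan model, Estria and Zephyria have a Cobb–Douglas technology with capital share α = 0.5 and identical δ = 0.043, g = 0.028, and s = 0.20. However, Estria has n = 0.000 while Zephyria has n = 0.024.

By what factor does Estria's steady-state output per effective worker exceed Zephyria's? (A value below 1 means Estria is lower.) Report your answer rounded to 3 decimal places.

y*_E / y*_Z ≈ 1.338

Steady-state y* = [s/(n + g + δ)]^(α/(1−α)), so the ratio is [ (s_E/(n + g + δ)_E) / (s_Z/(n + g + δ)_Z) ]^1.
s_E/(n + g + δ)_E = 0.20/0.071 = 2.8169; s_Z/(n + g + δ)_Z = 0.20/0.095 = 2.1053.
Ratio = (2.8169/2.1053)^1 = 1.3380^1 ≈ 1.3380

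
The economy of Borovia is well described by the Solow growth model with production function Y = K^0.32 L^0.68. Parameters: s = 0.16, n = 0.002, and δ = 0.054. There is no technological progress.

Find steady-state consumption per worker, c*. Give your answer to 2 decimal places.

c* ≈ 1.38

Steady state requires s·f(k) = (n + δ)·k, i.e. s·k^α = (n + δ)·k.
Dividing both sides by k: k^(1−α) = s / (n + δ).
k^0.68 = 0.16 / (0.002 + 0.054) = 0.16 / 0.056 = 2.8571
k* = 2.8571^(1/0.68) ≈ 4.6825
y* = (k*)^α = 4.6825^0.32 ≈ 1.6389
c* = (1 − s)·y* = (1 − 0.16) × 1.6389 ≈ 1.3767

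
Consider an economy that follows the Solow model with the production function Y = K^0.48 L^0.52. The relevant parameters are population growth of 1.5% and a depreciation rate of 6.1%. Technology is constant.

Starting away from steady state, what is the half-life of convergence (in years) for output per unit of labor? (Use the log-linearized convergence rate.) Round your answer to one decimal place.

Near the steady state the convergence rate is λ = (1 − α)(n + δ).
λ = (1 − 0.48) × 0.076 = 0.52 × 0.076 = 0.03952
Half-life = ln 2 / λ = 0.6931 / 0.03952 ≈ 17.54 years

about 17.5 years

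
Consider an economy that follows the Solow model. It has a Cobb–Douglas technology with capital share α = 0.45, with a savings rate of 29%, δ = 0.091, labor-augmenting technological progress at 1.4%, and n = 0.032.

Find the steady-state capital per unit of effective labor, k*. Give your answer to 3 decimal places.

In steady state, investment equals break-even investment: s·k^α = (n + g + δ)·k.
Rearranging, k^(1−α) = s / (n + g + δ).
k^0.55 = 0.29 / (0.032 + 0.014 + 0.091) = 0.29 / 0.137 = 2.1168
k* = 2.1168^(1/0.55) ≈ 3.9097

k* = 3.910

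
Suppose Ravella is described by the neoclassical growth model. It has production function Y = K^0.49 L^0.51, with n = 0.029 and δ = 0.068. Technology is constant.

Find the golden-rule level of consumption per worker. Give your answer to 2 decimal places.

c_gold ≈ 2.42

At the golden rule, f'(k) = n + δ, so α·k^(α−1) = n + δ and k_gold = (α/(n + δ))^(1/(1−α)).
k_gold = (0.49/0.097)^(1/0.51) = 5.0515^1.9608 ≈ 23.9479
c_gold = f(k_gold) − (n + δ)·k_gold = 4.7407 − 0.097×23.9479 ≈ 2.4178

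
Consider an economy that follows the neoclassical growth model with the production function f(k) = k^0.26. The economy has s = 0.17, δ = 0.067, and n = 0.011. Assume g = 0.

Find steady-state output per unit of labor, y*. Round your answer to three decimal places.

y* ≈ 1.315

At the steady state, Δk = 0, so s·k^α = (n + δ)·k.
Rearranging, k^(1−α) = s / (n + δ).
k^0.74 = 0.17 / (0.011 + 0.067) = 0.17 / 0.078 = 2.1795
k* = 2.1795^(1/0.74) ≈ 2.8658
y* = (k*)^α = 2.8658^0.26 ≈ 1.3149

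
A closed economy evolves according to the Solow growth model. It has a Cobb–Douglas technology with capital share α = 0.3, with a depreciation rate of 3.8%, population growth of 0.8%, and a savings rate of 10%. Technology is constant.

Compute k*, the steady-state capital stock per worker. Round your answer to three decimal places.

k* ≈ 3.032

At the steady state, Δk = 0, so s·k^α = (n + δ)·k.
Dividing both sides by k: k^(1−α) = s / (n + δ).
k^0.7 = 0.10 / (0.008 + 0.038) = 0.10 / 0.046 = 2.1739
k* = 2.1739^(1/0.7) ≈ 3.0323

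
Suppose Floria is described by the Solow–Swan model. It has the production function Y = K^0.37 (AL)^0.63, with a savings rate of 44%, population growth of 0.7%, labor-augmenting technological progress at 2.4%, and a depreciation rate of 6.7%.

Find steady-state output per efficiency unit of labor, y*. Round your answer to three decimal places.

y* ≈ 2.416

In steady state, investment equals break-even investment: s·k^α = (n + g + δ)·k.
Dividing both sides by k: k^(1−α) = s / (n + g + δ).
k^0.63 = 0.44 / (0.007 + 0.024 + 0.067) = 0.44 / 0.098 = 4.4898
k* = 4.4898^(1/0.63) ≈ 10.8463
y* = (k*)^α = 10.8463^0.37 ≈ 2.4158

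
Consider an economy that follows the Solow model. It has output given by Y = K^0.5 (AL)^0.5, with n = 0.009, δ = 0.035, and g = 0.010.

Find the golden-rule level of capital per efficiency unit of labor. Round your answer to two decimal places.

The golden rule sets f'(k) = n + g + δ, i.e. α·k^(α−1) = n + g + δ.
So k^(1−α) = α / (n + g + δ) = 0.5 / 0.054 = 9.2593.
k_gold = 9.2593^(1/0.5) ≈ 85.7346

k_gold ≈ 85.73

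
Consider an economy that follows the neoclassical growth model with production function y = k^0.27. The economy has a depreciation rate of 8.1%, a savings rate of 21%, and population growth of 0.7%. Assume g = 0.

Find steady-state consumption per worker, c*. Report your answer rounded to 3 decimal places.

c* = 1.090

In steady state, investment equals break-even investment: s·k^α = (n + δ)·k.
Rearranging, k^(1−α) = s / (n + δ).
k^0.73 = 0.21 / (0.007 + 0.081) = 0.21 / 0.088 = 2.3864
k* = 2.3864^(1/0.73) ≈ 3.2920
y* = (k*)^α = 3.2920^0.27 ≈ 1.3795
c* = (1 − s)·y* = (1 − 0.21) × 1.3795 ≈ 1.0898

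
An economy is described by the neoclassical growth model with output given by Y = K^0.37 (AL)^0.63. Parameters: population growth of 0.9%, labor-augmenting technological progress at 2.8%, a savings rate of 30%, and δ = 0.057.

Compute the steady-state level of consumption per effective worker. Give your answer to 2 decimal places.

Steady state requires s·f(k) = (n + g + δ)·k, i.e. s·k^α = (n + g + δ)·k.
Rearranging, k^(1−α) = s / (n + g + δ).
k^0.63 = 0.30 / (0.009 + 0.028 + 0.057) = 0.30 / 0.094 = 3.1915
k* = 3.1915^(1/0.63) ≈ 6.3095
y* = (k*)^α = 6.3095^0.37 ≈ 1.9770
c* = (1 − s)·y* = (1 − 0.30) × 1.9770 ≈ 1.3839

c* ≈ 1.38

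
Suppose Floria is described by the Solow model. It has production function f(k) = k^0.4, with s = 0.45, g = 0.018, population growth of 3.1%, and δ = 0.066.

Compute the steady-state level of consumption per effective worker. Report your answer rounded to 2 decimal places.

In steady state, investment equals break-even investment: s·k^α = (n + g + δ)·k.
Rearranging, k^(1−α) = s / (n + g + δ).
k^0.6 = 0.45 / (0.031 + 0.018 + 0.066) = 0.45 / 0.115 = 3.9130
k* = 3.9130^(1/0.6) ≈ 9.7166
y* = (k*)^α = 9.7166^0.4 ≈ 2.4832
c* = (1 − s)·y* = (1 − 0.45) × 2.4832 ≈ 1.3658

c* = 1.37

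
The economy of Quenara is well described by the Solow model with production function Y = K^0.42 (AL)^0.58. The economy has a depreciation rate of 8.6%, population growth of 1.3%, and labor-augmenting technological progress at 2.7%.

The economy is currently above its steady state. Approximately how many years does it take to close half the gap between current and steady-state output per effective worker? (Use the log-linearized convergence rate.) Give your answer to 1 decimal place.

Near the steady state the convergence rate is λ = (1 − α)(n + g + δ).
λ = (1 − 0.42) × 0.126 = 0.58 × 0.126 = 0.07308
Half-life = ln 2 / λ = 0.6931 / 0.07308 ≈ 9.48 years

about 9.5 years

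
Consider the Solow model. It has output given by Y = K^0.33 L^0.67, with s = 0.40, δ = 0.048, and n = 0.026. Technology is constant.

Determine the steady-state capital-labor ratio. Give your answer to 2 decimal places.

k* ≈ 12.41

At the steady state, Δk = 0, so s·k^α = (n + δ)·k.
Dividing both sides by k: k^(1−α) = s / (n + δ).
k^0.67 = 0.40 / (0.026 + 0.048) = 0.40 / 0.074 = 5.4054
k* = 5.4054^(1/0.67) ≈ 12.4100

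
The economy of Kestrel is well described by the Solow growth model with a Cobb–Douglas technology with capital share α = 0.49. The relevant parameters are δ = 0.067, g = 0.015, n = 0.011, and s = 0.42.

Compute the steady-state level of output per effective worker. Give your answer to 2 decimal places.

y* ≈ 4.26

At the steady state, Δk = 0, so s·k^α = (n + g + δ)·k.
Dividing both sides by k: k^(1−α) = s / (n + g + δ).
k^0.51 = 0.42 / (0.011 + 0.015 + 0.067) = 0.42 / 0.093 = 4.5161
k* = 4.5161^(1/0.51) ≈ 19.2243
y* = (k*)^α = 19.2243^0.49 ≈ 4.2568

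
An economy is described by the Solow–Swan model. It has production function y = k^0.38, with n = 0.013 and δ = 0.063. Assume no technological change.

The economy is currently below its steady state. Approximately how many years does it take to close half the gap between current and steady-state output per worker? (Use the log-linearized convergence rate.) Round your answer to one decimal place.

half-life ≈ 14.7 years

Near the steady state the convergence rate is λ = (1 − α)(n + δ).
λ = (1 − 0.38) × 0.076 = 0.62 × 0.076 = 0.04712
Half-life = ln 2 / λ = 0.6931 / 0.04712 ≈ 14.71 years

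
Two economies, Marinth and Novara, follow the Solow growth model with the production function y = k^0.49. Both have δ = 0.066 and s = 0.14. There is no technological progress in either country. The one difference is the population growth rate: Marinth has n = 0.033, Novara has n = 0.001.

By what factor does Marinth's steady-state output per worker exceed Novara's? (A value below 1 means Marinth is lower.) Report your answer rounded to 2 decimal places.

Steady-state y* = [s/(n + δ)]^(α/(1−α)), so the ratio is [ (s_M/(n + δ)_M) / (s_N/(n + δ)_N) ]^0.9608.
s_M/(n + δ)_M = 0.14/0.099 = 1.4141; s_N/(n + δ)_N = 0.14/0.067 = 2.0896.
Ratio = (1.4141/2.0896)^0.9608 = 0.6767^0.9608 ≈ 0.6871

ratio ≈ 0.69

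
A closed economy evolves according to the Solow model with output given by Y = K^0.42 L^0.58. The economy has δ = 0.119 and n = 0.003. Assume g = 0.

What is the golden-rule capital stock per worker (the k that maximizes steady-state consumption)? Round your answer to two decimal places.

k_gold ≈ 8.43

The golden rule sets f'(k) = n + δ, i.e. α·k^(α−1) = n + δ.
So k^(1−α) = α / (n + δ) = 0.42 / 0.122 = 3.4426.
k_gold = 3.4426^(1/0.58) ≈ 8.4269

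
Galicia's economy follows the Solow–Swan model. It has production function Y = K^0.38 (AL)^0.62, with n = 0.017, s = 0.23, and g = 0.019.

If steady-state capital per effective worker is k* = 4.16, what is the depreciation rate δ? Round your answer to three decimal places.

In steady state, investment equals break-even investment: s·k^α = (n + g + δ)·k.
So s / (n + g + δ) = (k*)^(1−α) = 4.16^0.62 = 2.4201.
Therefore n + g + δ = s / 2.4201 = 0.23 / 2.4201 = 0.0950, so δ = 0.0950 − 0.036 = 0.0590.

δ ≈ 0.059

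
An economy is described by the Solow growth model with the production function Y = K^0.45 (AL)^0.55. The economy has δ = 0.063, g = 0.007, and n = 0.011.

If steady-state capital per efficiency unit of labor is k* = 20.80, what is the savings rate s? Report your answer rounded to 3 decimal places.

s ≈ 0.430

In steady state, investment equals break-even investment: s·k^α = (n + g + δ)·k.
So s / (n + g + δ) = (k*)^(1−α) = 20.80^0.55 = 5.3080.
Therefore s = 5.3080 × (n + g + δ) = 5.3080 × 0.081 = 0.4299.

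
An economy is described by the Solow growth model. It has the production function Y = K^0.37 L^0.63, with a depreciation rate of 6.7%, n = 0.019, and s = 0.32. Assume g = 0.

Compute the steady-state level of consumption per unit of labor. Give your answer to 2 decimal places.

c* = 1.47

At the steady state, Δk = 0, so s·k^α = (n + δ)·k.
Rearranging, k^(1−α) = s / (n + δ).
k^0.63 = 0.32 / (0.019 + 0.067) = 0.32 / 0.086 = 3.7209
k* = 3.7209^(1/0.63) ≈ 8.0499
y* = (k*)^α = 8.0499^0.37 ≈ 2.1634
c* = (1 − s)·y* = (1 − 0.32) × 2.1634 ≈ 1.4711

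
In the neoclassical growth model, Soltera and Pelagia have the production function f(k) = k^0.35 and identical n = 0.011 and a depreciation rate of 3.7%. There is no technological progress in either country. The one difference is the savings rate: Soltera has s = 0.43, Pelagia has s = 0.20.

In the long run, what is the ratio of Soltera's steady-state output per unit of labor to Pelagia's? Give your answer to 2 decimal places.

y*_S / y*_P ≈ 1.51

Steady-state y* = [s/(n + δ)]^(α/(1−α)), so the ratio is [ (s_S/(n + δ)_S) / (s_P/(n + δ)_P) ]^0.5385.
s_S/(n + δ)_S = 0.43/0.048 = 8.9583; s_P/(n + δ)_P = 0.20/0.048 = 4.1667.
Ratio = (8.9583/4.1667)^0.5385 = 2.1500^0.5385 ≈ 1.5101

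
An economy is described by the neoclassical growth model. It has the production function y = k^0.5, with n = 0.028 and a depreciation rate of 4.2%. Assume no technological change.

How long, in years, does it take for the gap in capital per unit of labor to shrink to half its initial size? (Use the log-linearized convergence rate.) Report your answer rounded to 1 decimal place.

about 19.8 years

Near the steady state the convergence rate is λ = (1 − α)(n + δ).
λ = (1 − 0.5) × 0.070 = 0.5 × 0.070 = 0.0350
Half-life = ln 2 / λ = 0.6931 / 0.0350 ≈ 19.80 years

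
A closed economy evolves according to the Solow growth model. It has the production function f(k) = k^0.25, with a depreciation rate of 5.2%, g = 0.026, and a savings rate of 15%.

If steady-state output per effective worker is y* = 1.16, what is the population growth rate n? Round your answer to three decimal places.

At the steady state, Δk = 0, so s·k^α = (n + g + δ)·k.
Since y* = [s/(n + g + δ)]^(α/(1−α)), we have s/(n + g + δ) = (y*)^((1−α)/α) = 1.16^3 = 1.5609.
Therefore n + g + δ = s / 1.5609 = 0.15 / 1.5609 = 0.0961, so n = 0.0961 − 0.078 = 0.0181.

n ≈ 0.018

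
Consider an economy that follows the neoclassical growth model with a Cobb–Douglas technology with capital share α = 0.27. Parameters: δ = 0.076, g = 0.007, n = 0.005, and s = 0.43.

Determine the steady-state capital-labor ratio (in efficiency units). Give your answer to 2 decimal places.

k* ≈ 8.79

In steady state, investment equals break-even investment: s·k^α = (n + g + δ)·k.
Rearranging, k^(1−α) = s / (n + g + δ).
k^0.73 = 0.43 / (0.005 + 0.007 + 0.076) = 0.43 / 0.088 = 4.8864
k* = 4.8864^(1/0.73) ≈ 8.7866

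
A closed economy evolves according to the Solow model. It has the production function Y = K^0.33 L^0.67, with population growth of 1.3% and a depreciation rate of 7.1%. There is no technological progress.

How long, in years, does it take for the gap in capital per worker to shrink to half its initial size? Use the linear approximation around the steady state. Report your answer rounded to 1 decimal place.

t_½ ≈ 12.3 years

Near the steady state the convergence rate is λ = (1 − α)(n + δ).
λ = (1 − 0.33) × 0.084 = 0.67 × 0.084 = 0.05628
Half-life = ln 2 / λ = 0.6931 / 0.05628 ≈ 12.32 years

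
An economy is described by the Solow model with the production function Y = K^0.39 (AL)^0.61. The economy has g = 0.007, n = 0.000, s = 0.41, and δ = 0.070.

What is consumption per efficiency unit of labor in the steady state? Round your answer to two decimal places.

c* = 1.72

Steady state requires s·f(k) = (n + g + δ)·k, i.e. s·k^α = (n + g + δ)·k.
Rearranging, k^(1−α) = s / (n + g + δ).
k^0.61 = 0.41 / (0.000 + 0.007 + 0.070) = 0.41 / 0.077 = 5.3247
k* = 5.3247^(1/0.61) ≈ 15.5113
y* = (k*)^α = 15.5113^0.39 ≈ 2.9131
c* = (1 − s)·y* = (1 − 0.41) × 2.9131 ≈ 1.7187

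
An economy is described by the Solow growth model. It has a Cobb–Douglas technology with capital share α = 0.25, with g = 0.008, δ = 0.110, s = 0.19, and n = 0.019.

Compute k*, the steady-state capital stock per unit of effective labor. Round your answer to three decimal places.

At the steady state, Δk = 0, so s·k^α = (n + g + δ)·k.
Dividing both sides by k: k^(1−α) = s / (n + g + δ).
k^0.75 = 0.19 / (0.019 + 0.008 + 0.110) = 0.19 / 0.137 = 1.3869
k* = 1.3869^(1/0.75) ≈ 1.5467

k* = 1.547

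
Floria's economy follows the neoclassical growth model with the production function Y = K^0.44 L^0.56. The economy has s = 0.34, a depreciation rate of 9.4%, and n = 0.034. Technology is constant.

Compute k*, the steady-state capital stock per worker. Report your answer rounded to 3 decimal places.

k* ≈ 5.723

In steady state, investment equals break-even investment: s·k^α = (n + δ)·k.
Dividing both sides by k: k^(1−α) = s / (n + δ).
k^0.56 = 0.34 / (0.034 + 0.094) = 0.34 / 0.128 = 2.6563
k* = 2.6563^(1/0.56) ≈ 5.7232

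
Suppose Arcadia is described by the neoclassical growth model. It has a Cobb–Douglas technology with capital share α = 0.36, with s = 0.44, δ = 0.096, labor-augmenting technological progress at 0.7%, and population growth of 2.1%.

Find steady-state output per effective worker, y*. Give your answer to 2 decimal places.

At the steady state, Δk = 0, so s·k^α = (n + g + δ)·k.
Rearranging, k^(1−α) = s / (n + g + δ).
k^0.64 = 0.44 / (0.021 + 0.007 + 0.096) = 0.44 / 0.124 = 3.5484
k* = 3.5484^(1/0.64) ≈ 7.2348
y* = (k*)^α = 7.2348^0.36 ≈ 2.0389

y* = 2.04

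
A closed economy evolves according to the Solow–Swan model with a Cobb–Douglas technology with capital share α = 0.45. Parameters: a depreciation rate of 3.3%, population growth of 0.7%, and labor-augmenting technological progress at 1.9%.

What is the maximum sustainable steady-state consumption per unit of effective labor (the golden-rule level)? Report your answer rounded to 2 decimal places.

At the golden rule, f'(k) = n + g + δ, so α·k^(α−1) = n + g + δ and k_gold = (α/(n + g + δ))^(1/(1−α)).
k_gold = (0.45/0.059)^(1/0.55) = 7.6271^1.8182 ≈ 40.2074
c_gold = f(k_gold) − (n + g + δ)·k_gold = 5.2715 − 0.059×40.2074 ≈ 2.8993

c_gold ≈ 2.90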